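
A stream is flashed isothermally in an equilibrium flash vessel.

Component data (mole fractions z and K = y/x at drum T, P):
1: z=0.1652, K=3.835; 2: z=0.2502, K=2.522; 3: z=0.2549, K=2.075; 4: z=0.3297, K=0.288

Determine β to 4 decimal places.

Newton iteration, β⁰ = 0.5:
  β = 0.5000: g = 0.22368, g' = -0.9417 → β = 0.7375
  β = 0.7375: g = -0.01056, g' = -1.1004 → β = 0.7279
Converged at β = 0.7279.

β = 0.7279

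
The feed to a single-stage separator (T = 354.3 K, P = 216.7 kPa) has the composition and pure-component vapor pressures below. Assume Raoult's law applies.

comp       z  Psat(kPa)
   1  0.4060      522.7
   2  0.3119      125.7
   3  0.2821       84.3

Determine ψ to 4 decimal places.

ψ = 0.3680

Raoult's law: Kᵢ = Pᵢˢᵃᵗ/P = Pᵢˢᵃᵗ/216.7.
  K_1 = 522.7/216.7 = 2.412090, K_2 = 125.7/216.7 = 0.580065, K_3 = 84.3/216.7 = 0.389017
Rachford–Rice: g(ψ) = Σ zᵢ(Kᵢ−1)/(1+ψ(Kᵢ−1)) = 0.
g(0) = ΣzᵢKᵢ − 1 = 0.2700 and g(1) = 1 − Σzᵢ/Kᵢ = -0.4312, so a root lies in (0, 1).
Iterate (Newton) starting at ψ = 0.5:
  ψ = 0.5000: g = -0.07792, g' = -0.5846 → ψ = 0.3667
  ψ = 0.3667: g = 0.00077, g' = -0.6032 → ψ = 0.3680
Converged at ψ = 0.3680.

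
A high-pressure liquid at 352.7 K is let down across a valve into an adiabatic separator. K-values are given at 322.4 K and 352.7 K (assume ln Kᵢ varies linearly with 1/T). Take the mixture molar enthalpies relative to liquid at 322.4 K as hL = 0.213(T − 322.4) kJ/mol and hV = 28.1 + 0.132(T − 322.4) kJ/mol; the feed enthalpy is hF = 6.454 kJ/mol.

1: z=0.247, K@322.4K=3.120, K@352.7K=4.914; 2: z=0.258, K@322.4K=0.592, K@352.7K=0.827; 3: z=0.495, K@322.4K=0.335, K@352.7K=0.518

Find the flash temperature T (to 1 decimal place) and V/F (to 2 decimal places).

Adiabatic flash: solve Rachford–Rice at each trial T, then check hF = ψ·hV(T) + (1−ψ)·hL(T).
  T = 322.4 K: K = (3.120, 0.592, 0.335), RR gives ψ = 0.072, H_out = 2.026 kJ/mol
  T = 352.7 K: K = (4.914, 0.827, 0.518), RR gives ψ = 0.446, H_out = 17.885 kJ/mol
  T = 337.5 K: K = (3.953, 0.705, 0.420), RR gives ψ = 0.252, H_out = 9.984 kJ/mol
  T = 329.9 K: K = (3.519, 0.647, 0.376), RR gives ψ = 0.163, H_out = 6.090 kJ/mol
  T = 333.7 K: K = (3.732, 0.675, 0.398), RR gives ψ = 0.208, H_out = 8.053 kJ/mol
  T = 331.8 K: K = (3.624, 0.661, 0.387), RR gives ψ = 0.186, H_out = 7.077 kJ/mol
Linear interpolation between T = 329.9 (H_out = 6.090) and T = 331.8 (H_out = 7.077) on hF = 6.454 gives T ≈ 330.6 K, at which ψ = 0.17.

T = 330.6 K, V/F = 0.17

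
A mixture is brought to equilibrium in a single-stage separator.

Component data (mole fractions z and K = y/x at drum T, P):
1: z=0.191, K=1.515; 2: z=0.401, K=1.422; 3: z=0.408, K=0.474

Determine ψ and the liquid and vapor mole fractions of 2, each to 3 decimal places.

ψ = 0.222, x_2 = 0.367, y_2 = 0.521

Newton–Raphson from ψ = 0.5:
  ψ = 0.500: g = -0.0732, g' = -0.289 → ψ = 0.246
  ψ = 0.246: g = -0.0059, g' = -0.247 → ψ = 0.222
Converged at ψ = 0.222.
Compositions from xᵢ = zᵢ/(1+ψ(Kᵢ−1)), yᵢ = Kᵢxᵢ:
  1: x = 0.171, y = 0.260
  2: x = 0.367, y = 0.521
  3: x = 0.462, y = 0.219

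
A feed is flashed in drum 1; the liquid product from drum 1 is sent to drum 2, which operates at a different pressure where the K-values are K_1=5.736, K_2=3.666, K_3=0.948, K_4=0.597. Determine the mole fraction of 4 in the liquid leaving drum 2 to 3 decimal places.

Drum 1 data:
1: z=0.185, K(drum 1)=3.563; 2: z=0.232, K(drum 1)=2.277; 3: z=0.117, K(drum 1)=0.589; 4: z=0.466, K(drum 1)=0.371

Drum 1:
Let ψ₁ = V/F and solve Σ zᵢ(Kᵢ−1)/(1+ψ₁(Kᵢ−1)) = 0.
Feasibility: ΣzᵢKᵢ = 1.429, Σzᵢ/Kᵢ = 1.609 — both > 1, two phases present.
Newton–Raphson from ψ₁ = 0.32:
  ψ₁ = 0.320: g = 0.0485, g' = -0.873 → ψ₁ = 0.376
  ψ₁ = 0.376: g = 0.0012, g' = -0.832 → ψ₁ = 0.377
Converged at ψ₁ = 0.377.
Drum-1 compositions:
  1: x = 0.094, y = 0.335
  2: x = 0.157, y = 0.357
  3: x = 0.138, y = 0.082
  4: x = 0.611, y = 0.227
Drum-2 feed = drum-1 liquid: z₂ = (0.0941, 0.1566, 0.1385, 0.6109).
Drum 2:
Let ψ₂ = V/F and solve Σ zᵢ(Kᵢ−1)/(1+ψ₂(Kᵢ−1)) = 0.
Feasibility: ΣzᵢKᵢ = 1.610, Σzᵢ/Kᵢ = 1.228 — both > 1, two phases present.
Newton iteration, ψ₂⁰ = 0.55:
  ψ₂ = 0.550: g = -0.0308, g' = -0.510 → ψ₂ = 0.490
  ψ₂ = 0.490: g = 0.0013, g' = -0.555 → ψ₂ = 0.492
Converged at ψ₂ = 0.492.
  1: x = 0.028, y = 0.162
  2: x = 0.068, y = 0.248
  3: x = 0.142, y = 0.135
  4: x = 0.762, y = 0.455

x_4 (drum 2) = 0.762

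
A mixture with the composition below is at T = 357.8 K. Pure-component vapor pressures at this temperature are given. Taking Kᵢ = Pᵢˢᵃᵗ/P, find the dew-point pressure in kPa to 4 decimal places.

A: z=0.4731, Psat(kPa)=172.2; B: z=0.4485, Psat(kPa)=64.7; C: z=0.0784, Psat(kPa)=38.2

At the dew point ψ → 1, so Σzᵢ/Kᵢ = 1 with Kᵢ = Pᵢˢᵃᵗ/P ⇒ 1/P = Σzᵢ/Pᵢˢᵃᵗ.
1/P = 0.4731/172.2 + 0.4485/64.7 + 0.0784/38.2 = 0.0117317 ⇒ P = 85.2389 kPa

Pdew = 85.2389 kPa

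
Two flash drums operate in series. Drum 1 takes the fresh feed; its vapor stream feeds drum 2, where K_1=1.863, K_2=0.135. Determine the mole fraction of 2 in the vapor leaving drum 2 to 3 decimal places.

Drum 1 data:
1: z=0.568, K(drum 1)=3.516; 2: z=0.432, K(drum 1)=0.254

Drum 1:
Let ψ₁ = V/F and solve Σ zᵢ(Kᵢ−1)/(1+ψ₁(Kᵢ−1)) = 0.
g(0) = ΣzᵢKᵢ − 1 = 1.107 and g(1) = 1 − Σzᵢ/Kᵢ = -0.862, so a root lies in (0, 1).
Binary case is linear: z₁(K₁−1)(1+ψ₁(K₂−1)) + z₂(K₂−1)(1+ψ₁(K₁−1)) = 0
⇒ ψ₁ = [z₁(K₁−1)+z₂(K₂−1)] / [−(K₁−1)(K₂−1)] = 1.1068/1.8769 = 0.590
Drum-1 compositions:
  1: x = 0.229, y = 0.804
  2: x = 0.771, y = 0.196
Drum-2 feed = drum-1 vapor: z₂ = (0.8041, 0.1959).
Drum 2:
Material balance + equilibrium reduce to Σ zᵢ(Kᵢ−1)/(1+ψ₂(Kᵢ−1)) = 0.
g(0) = ΣzᵢKᵢ − 1 = 0.524 and g(1) = 1 − Σzᵢ/Kᵢ = -0.883, so a root lies in (0, 1).
Newton iteration, ψ₂⁰ = 0.41:
  ψ₂ = 0.410: g = 0.2500, g' = -0.679 → ψ₂ = 0.778
  ψ₂ = 0.778: g = -0.1035, g' = -1.587 → ψ₂ = 0.713
  ψ₂ = 0.713: g = -0.0127, g' = -1.228 → ψ₂ = 0.703
Converged at ψ₂ = 0.703.
  1: x = 0.501, y = 0.933
  2: x = 0.499, y = 0.067

y_2 (drum 2) = 0.067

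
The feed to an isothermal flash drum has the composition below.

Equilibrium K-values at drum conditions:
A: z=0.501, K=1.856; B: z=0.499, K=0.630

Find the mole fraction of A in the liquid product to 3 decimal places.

Material balance + equilibrium reduce to Σ zᵢ(Kᵢ−1)/(1+ψ(Kᵢ−1)) = 0.
g(0) = ΣzᵢKᵢ − 1 = 0.244 and g(1) = 1 − Σzᵢ/Kᵢ = -0.062, so a root lies in (0, 1).
Binary case is linear: z₁(K₁−1)(1+ψ(K₂−1)) + z₂(K₂−1)(1+ψ(K₁−1)) = 0
⇒ ψ = [z₁(K₁−1)+z₂(K₂−1)] / [−(K₁−1)(K₂−1)] = 0.2442/0.3167 = 0.771
Compositions from xᵢ = zᵢ/(1+ψ(Kᵢ−1)), yᵢ = Kᵢxᵢ:
  A: x = 0.302, y = 0.560
  B: x = 0.698, y = 0.440

x_A = 0.302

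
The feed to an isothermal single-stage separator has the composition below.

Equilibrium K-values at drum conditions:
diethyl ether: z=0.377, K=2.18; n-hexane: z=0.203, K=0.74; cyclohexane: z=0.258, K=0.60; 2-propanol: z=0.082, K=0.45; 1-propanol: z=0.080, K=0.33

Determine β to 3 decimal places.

Material balance + equilibrium reduce to Σ zᵢ(Kᵢ−1)/(1+β(Kᵢ−1)) = 0.
Check two-phase: ΣzᵢKᵢ = 1.190 > 1 and Σzᵢ/Kᵢ = 1.302 > 1, so g(0) = 0.190 > 0 and g(1) = -0.302 < 0.
Newton iteration, β⁰ = 0.5:
  β = 0.500: g = -0.0527, g' = -0.419 → β = 0.374
  β = 0.374: g = 0.0005, g' = -0.430 → β = 0.375
Converged at β = 0.375.

β = 0.375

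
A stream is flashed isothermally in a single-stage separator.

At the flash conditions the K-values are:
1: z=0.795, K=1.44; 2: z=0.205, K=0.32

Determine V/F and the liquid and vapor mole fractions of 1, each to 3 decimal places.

V/F = 0.703, x_1 = 0.607, y_1 = 0.874

Rachford–Rice: g(V/F) = Σ zᵢ(Kᵢ−1)/(1+V/F(Kᵢ−1)) = 0.
g(0) = ΣzᵢKᵢ − 1 = 0.210 and g(1) = 1 − Σzᵢ/Kᵢ = -0.193, so a root lies in (0, 1).
Binary case is linear: z₁(K₁−1)(1+V/F(K₂−1)) + z₂(K₂−1)(1+V/F(K₁−1)) = 0
⇒ V/F = [z₁(K₁−1)+z₂(K₂−1)] / [−(K₁−1)(K₂−1)] = 0.2104/0.2992 = 0.703
Compositions from xᵢ = zᵢ/(1+V/F(Kᵢ−1)), yᵢ = Kᵢxᵢ:
  1: x = 0.607, y = 0.874
  2: x = 0.393, y = 0.126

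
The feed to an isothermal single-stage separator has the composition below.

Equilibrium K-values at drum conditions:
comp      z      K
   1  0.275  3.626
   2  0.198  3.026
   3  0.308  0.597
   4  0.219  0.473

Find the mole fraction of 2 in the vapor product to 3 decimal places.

Material balance + equilibrium reduce to Σ zᵢ(Kᵢ−1)/(1+β(Kᵢ−1)) = 0.
Feasibility: ΣzᵢKᵢ = 1.884, Σzᵢ/Kᵢ = 1.120 — both > 1, two phases present.
Newton iteration, β⁰ = 0.32:
  β = 0.320: g = 0.3544, g' = -1.013 → β = 0.670
  β = 0.670: g = 0.0835, g' = -0.635 → β = 0.801
  β = 0.801: g = 0.0023, g' = -0.606 → β = 0.805
Converged at β = 0.805.
Compositions from xᵢ = zᵢ/(1+β(Kᵢ−1)), yᵢ = Kᵢxᵢ:
  1: x = 0.088, y = 0.320
  2: x = 0.075, y = 0.228
  3: x = 0.456, y = 0.272
  4: x = 0.380, y = 0.180

y_2 = 0.228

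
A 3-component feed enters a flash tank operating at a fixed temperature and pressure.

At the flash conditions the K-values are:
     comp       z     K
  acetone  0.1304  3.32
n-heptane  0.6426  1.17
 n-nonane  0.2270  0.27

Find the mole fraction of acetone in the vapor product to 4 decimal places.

Rachford–Rice: g(V/F) = Σ zᵢ(Kᵢ−1)/(1+V/F(Kᵢ−1)) = 0.
Check two-phase: ΣzᵢKᵢ = 1.2461 > 1 and Σzᵢ/Kᵢ = 1.4292 > 1, so g(0) = 0.2461 > 0 and g(1) = -0.4292 < 0.
Newton iteration, V/F⁰ = 0.44:
  V/F = 0.4400: g = 0.00722, g' = -0.4505 → V/F = 0.4560
Converged at V/F = 0.4560.
Compositions from xᵢ = zᵢ/(1+V/F(Kᵢ−1)), yᵢ = Kᵢxᵢ:
  acetone: x = 0.0634, y = 0.2104
  n-heptane: x = 0.5964, y = 0.6978
  n-nonane: x = 0.3403, y = 0.0919

y_acetone = 0.2104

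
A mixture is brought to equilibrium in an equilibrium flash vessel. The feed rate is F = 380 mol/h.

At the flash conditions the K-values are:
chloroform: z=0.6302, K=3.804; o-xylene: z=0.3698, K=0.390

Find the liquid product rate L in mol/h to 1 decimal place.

Material balance + equilibrium reduce to Σ zᵢ(Kᵢ−1)/(1+ψ(Kᵢ−1)) = 0.
Check two-phase: ΣzᵢKᵢ = 2.5415 > 1 and Σzᵢ/Kᵢ = 1.1139 > 1, so g(0) = 1.5415 > 0 and g(1) = -0.1139 < 0.
Iterate (Newton) starting at ψ = 0.66:
  ψ = 0.6600: g = 0.24229, g' = -0.9953 → ψ = 0.9034
  ψ = 0.9034: g = -0.00237, g' = -1.0797 → ψ = 0.9012
Converged at ψ = 0.9012.
Then V = ψ·F = 0.9012·380 = 342.5 mol/h and L = F − V = 37.5 mol/h.

L = 37.5 mol/h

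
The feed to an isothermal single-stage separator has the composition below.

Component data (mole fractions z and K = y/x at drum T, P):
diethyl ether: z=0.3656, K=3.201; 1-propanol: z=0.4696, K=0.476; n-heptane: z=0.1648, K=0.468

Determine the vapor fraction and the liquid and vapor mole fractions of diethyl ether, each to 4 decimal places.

ψ = 0.4067, x_diethyl ether = 0.1929, y_diethyl ether = 0.6175

Newton iteration, ψ⁰ = 0.34:
  ψ = 0.3400: g = 0.05381, g' = -0.8398 → ψ = 0.4041
  ψ = 0.4041: g = 0.00206, g' = -0.7794 → ψ = 0.4067
Converged at ψ = 0.4067.
Compositions from xᵢ = zᵢ/(1+ψ(Kᵢ−1)), yᵢ = Kᵢxᵢ:
  diethyl ether: x = 0.1929, y = 0.6175
  1-propanol: x = 0.5968, y = 0.2841
  n-heptane: x = 0.2103, y = 0.0984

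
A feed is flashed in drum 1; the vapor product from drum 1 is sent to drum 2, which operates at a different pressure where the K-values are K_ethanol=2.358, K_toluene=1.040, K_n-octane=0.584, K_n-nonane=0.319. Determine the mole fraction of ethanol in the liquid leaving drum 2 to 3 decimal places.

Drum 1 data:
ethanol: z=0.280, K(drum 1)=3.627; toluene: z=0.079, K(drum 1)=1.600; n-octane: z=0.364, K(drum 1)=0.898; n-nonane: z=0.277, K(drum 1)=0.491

Drum 1:
Let ψ₁ = V/F and solve Σ zᵢ(Kᵢ−1)/(1+ψ₁(Kᵢ−1)) = 0.
Feasibility: ΣzᵢKᵢ = 1.605, Σzᵢ/Kᵢ = 1.096 — both > 1, two phases present.
Newton iteration, ψ₁⁰ = 0.5:
  ψ₁ = 0.500: g = 0.1262, g' = -0.511 → ψ₁ = 0.747
  ψ₁ = 0.747: g = 0.0134, g' = -0.425 → ψ₁ = 0.778
  ψ₁ = 0.778: g = 0.0000, g' = -0.423 → ψ₁ = 0.779
Converged at ψ₁ = 0.779.
Drum-1 compositions:
  ethanol: x = 0.092, y = 0.334
  toluene: x = 0.054, y = 0.086
  n-octane: x = 0.395, y = 0.355
  n-nonane: x = 0.459, y = 0.225
Drum-2 feed = drum-1 vapor: z₂ = (0.3335, 0.0862, 0.3551, 0.2253).
Drum 2:
Let ψ₂ = V/F and solve Σ zᵢ(Kᵢ−1)/(1+ψ₂(Kᵢ−1)) = 0.
Feasibility: ΣzᵢKᵢ = 1.155, Σzᵢ/Kᵢ = 1.538 — both > 1, two phases present.
Newton–Raphson from ψ₂ = 0.5:
  ψ₂ = 0.500: g = -0.1460, g' = -0.556 → ψ₂ = 0.238
  ψ₂ = 0.238: g = -0.0011, g' = -0.576 → ψ₂ = 0.236
Converged at ψ₂ = 0.236.
  ethanol: x = 0.253, y = 0.596
  toluene: x = 0.085, y = 0.089
  n-octane: x = 0.394, y = 0.230
  n-nonane: x = 0.268, y = 0.086

x_ethanol (drum 2) = 0.253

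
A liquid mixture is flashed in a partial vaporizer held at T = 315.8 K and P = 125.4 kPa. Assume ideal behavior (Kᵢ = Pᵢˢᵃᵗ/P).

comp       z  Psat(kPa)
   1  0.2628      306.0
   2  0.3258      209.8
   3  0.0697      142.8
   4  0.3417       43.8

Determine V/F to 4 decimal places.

Raoult's law: Kᵢ = Pᵢˢᵃᵗ/P = Pᵢˢᵃᵗ/125.4.
  K_1 = 306.0/125.4 = 2.440191, K_2 = 209.8/125.4 = 1.673046, K_3 = 142.8/125.4 = 1.138756, K_4 = 43.8/125.4 = 0.349282
Iterate (Newton) starting at V/F = 0.52:
  V/F = 0.5200: g = 0.05180, g' = -0.5909 → V/F = 0.6077
  V/F = 0.6077: g = -0.00138, g' = -0.6263 → V/F = 0.6055
Converged at V/F = 0.6054.

V/F = 0.6054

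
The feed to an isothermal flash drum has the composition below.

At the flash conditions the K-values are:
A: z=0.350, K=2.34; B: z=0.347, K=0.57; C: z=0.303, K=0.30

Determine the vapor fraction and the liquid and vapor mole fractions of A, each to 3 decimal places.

ψ = 0.141, x_A = 0.294, y_A = 0.689

Material balance + equilibrium reduce to Σ zᵢ(Kᵢ−1)/(1+ψ(Kᵢ−1)) = 0.
Feasibility: ΣzᵢKᵢ = 1.108, Σzᵢ/Kᵢ = 1.768 — both > 1, two phases present.
Newton–Raphson from ψ = 0.66:
  ψ = 0.660: g = -0.3537, g' = -0.815 → ψ = 0.226
  ψ = 0.226: g = -0.0573, g' = -0.658 → ψ = 0.139
  ψ = 0.139: g = 0.0017, g' = -0.701 → ψ = 0.141
Converged at ψ = 0.141.
Compositions from xᵢ = zᵢ/(1+ψ(Kᵢ−1)), yᵢ = Kᵢxᵢ:
  A: x = 0.294, y = 0.689
  B: x = 0.369, y = 0.211
  C: x = 0.336, y = 0.101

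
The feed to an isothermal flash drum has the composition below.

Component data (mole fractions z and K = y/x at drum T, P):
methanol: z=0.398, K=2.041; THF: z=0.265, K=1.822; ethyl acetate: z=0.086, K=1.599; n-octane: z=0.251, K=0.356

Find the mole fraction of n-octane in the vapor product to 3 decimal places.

y_n-octane = 0.208

Newton iteration, V/F⁰ = 0.5:
  V/F = 0.500: g = 0.2281, g' = -0.521 → V/F = 0.938
  V/F = 0.938: g = -0.0423, g' = -0.843 → V/F = 0.887
  V/F = 0.887: g = -0.0023, g' = -0.757 → V/F = 0.884
Converged at V/F = 0.884.
Compositions from xᵢ = zᵢ/(1+V/F(Kᵢ−1)), yᵢ = Kᵢxᵢ:
  methanol: x = 0.207, y = 0.423
  THF: x = 0.153, y = 0.280
  ethyl acetate: x = 0.056, y = 0.090
  n-octane: x = 0.583, y = 0.208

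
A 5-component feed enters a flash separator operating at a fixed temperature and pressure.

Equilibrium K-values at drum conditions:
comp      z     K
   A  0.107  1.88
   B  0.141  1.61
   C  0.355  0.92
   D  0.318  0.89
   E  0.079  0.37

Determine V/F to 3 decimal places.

V/F = 0.444

Newton–Raphson from V/F = 0.5:
  V/F = 0.500: g = -0.0080, g' = -0.144 → V/F = 0.445
  V/F = 0.445: g = -0.0001, g' = -0.142 → V/F = 0.444
Converged at V/F = 0.444.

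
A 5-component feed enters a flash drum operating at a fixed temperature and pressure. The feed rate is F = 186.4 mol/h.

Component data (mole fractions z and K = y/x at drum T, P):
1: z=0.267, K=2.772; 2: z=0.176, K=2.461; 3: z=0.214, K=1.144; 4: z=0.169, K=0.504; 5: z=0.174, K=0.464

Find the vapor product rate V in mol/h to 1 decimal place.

V = 163.8 mol/h

Let ψ = V/F and solve Σ zᵢ(Kᵢ−1)/(1+ψ(Kᵢ−1)) = 0.
Check two-phase: ΣzᵢKᵢ = 1.584 > 1 and Σzᵢ/Kᵢ = 1.065 > 1, so g(0) = 0.584 > 0 and g(1) = -0.065 < 0.
Newton iteration, ψ⁰ = 0.5:
  ψ = 0.500: g = 0.1893, g' = -0.532 → ψ = 0.856
  ψ = 0.856: g = 0.0117, g' = -0.506 → ψ = 0.879
Converged at ψ = 0.879.
Then V = ψ·F = 0.8789·186.4 = 163.8 mol/h and L = F − V = 22.6 mol/h.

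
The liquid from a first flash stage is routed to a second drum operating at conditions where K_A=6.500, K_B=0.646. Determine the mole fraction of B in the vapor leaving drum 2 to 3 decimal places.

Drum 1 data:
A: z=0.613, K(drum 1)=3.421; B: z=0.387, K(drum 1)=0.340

y_B (drum 2) = 0.607

Drum 1:
Rachford–Rice: g(ψ₁) = Σ zᵢ(Kᵢ−1)/(1+ψ₁(Kᵢ−1)) = 0.
g(0) = ΣzᵢKᵢ − 1 = 1.229 and g(1) = 1 − Σzᵢ/Kᵢ = -0.317, so a root lies in (0, 1).
Binary case is linear: z₁(K₁−1)(1+ψ₁(K₂−1)) + z₂(K₂−1)(1+ψ₁(K₁−1)) = 0
⇒ ψ₁ = [z₁(K₁−1)+z₂(K₂−1)] / [−(K₁−1)(K₂−1)] = 1.2287/1.5979 = 0.769
Drum-1 compositions:
  A: x = 0.214, y = 0.733
  B: x = 0.786, y = 0.267
Drum-2 feed = drum-1 liquid: z₂ = (0.2142, 0.7858).
Drum 2:
Rachford–Rice: g(ψ₂) = Σ zᵢ(Kᵢ−1)/(1+ψ₂(Kᵢ−1)) = 0.
Feasibility: ΣzᵢKᵢ = 1.900, Σzᵢ/Kᵢ = 1.249 — both > 1, two phases present.
Iterate (Newton) starting at ψ₂ = 0.69:
  ψ₂ = 0.690: g = -0.1224, g' = -0.454 → ψ₂ = 0.421
  ψ₂ = 0.421: g = 0.0287, g' = -0.726 → ψ₂ = 0.460
  ψ₂ = 0.460: g = 0.0014, g' = -0.660 → ψ₂ = 0.462
Converged at ψ₂ = 0.462.
  A: x = 0.060, y = 0.393
  B: x = 0.940, y = 0.607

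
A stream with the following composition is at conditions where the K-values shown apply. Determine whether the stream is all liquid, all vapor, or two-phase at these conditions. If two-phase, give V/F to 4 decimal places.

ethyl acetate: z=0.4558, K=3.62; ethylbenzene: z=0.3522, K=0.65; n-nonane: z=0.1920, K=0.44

two-phase, V/F = 0.8325

ΣzᵢKᵢ = 1.9634; Σzᵢ/Kᵢ = 1.1041.
Both exceed 1, so a two-phase solution exists.
Newton iteration, ψ⁰ = 0.58:
  ψ = 0.5800: g = 0.16005, g' = -0.6928 → ψ = 0.8110
  ψ = 0.8110: g = 0.01305, g' = -0.6066 → ψ = 0.8325
Converged at ψ = 0.8325.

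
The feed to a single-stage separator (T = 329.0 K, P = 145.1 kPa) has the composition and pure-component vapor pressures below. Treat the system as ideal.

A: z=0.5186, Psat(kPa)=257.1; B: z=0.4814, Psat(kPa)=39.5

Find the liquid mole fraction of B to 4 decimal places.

Raoult's law: Kᵢ = Pᵢˢᵃᵗ/P = Pᵢˢᵃᵗ/145.1.
  K_A = 257.1/145.1 = 1.771881, K_B = 39.5/145.1 = 0.272226
Rachford–Rice: g(V/F) = Σ zᵢ(Kᵢ−1)/(1+V/F(Kᵢ−1)) = 0.
Check two-phase: ΣzᵢKᵢ = 1.0499 > 1 and Σzᵢ/Kᵢ = 2.0611 > 1, so g(0) = 0.0499 > 0 and g(1) = -1.0611 < 0.
Binary case is linear: z₁(K₁−1)(1+V/F(K₂−1)) + z₂(K₂−1)(1+V/F(K₁−1)) = 0
⇒ V/F = [z₁(K₁−1)+z₂(K₂−1)] / [−(K₁−1)(K₂−1)] = 0.04995/0.56176 = 0.0889
Compositions from xᵢ = zᵢ/(1+V/F(Kᵢ−1)), yᵢ = Kᵢxᵢ:
  A: x = 0.4853, y = 0.8599
  B: x = 0.5147, y = 0.1401

x_B = 0.5147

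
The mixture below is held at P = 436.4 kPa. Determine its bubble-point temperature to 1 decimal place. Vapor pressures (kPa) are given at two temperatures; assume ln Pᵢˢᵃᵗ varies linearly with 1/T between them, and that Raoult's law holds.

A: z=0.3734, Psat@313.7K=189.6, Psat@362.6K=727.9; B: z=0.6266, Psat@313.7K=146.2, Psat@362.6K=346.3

Bubble-point temperature: ΣzᵢPᵢˢᵃᵗ(T) = P. Interpolate ln Pᵢˢᵃᵗ = aᵢ + bᵢ/T.
  T = 313.7 K: ΣzᵢPᵢˢᵃᵗ = 162.41 kPa
  T = 362.6 K: ΣzᵢPᵢˢᵃᵗ = 488.79 kPa
  T = 338.1 K: ΣzᵢPᵢˢᵃᵗ = 290.76 kPa
  T = 350.4 K: ΣzᵢPᵢˢᵃᵗ = 380.23 kPa
  T = 356.5 K: ΣzᵢPᵢˢᵃᵗ = 431.88 kPa
  T = 359.6 K: ΣzᵢPᵢˢᵃᵗ = 460.12 kPa
  T = 358.1 K: ΣzᵢPᵢˢᵃᵗ = 446.28 kPa
Interpolating between 356.5 K and 358.1 K gives T ≈ 357.0 K.

T = 357.0 K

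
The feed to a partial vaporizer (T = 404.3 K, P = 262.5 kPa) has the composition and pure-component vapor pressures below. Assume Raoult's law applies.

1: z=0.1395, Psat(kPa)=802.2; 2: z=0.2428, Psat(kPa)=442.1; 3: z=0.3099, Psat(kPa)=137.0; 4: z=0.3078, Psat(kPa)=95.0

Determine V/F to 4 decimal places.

V/F = 0.1398

Raoult's law: Kᵢ = Pᵢˢᵃᵗ/P = Pᵢˢᵃᵗ/262.5.
  K_1 = 802.2/262.5 = 3.056000, K_2 = 442.1/262.5 = 1.684190, K_3 = 137.0/262.5 = 0.521905, K_4 = 95.0/262.5 = 0.361905
Rachford–Rice: g(V/F) = Σ zᵢ(Kᵢ−1)/(1+V/F(Kᵢ−1)) = 0.
Feasibility: ΣzᵢKᵢ = 1.1084, Σzᵢ/Kᵢ = 1.6341 — both > 1, two phases present.
Newton iteration, V/F⁰ = 0.43:
  V/F = 0.4300: g = -0.17659, g' = -0.5842 → V/F = 0.1277
  V/F = 0.1277: g = 0.00828, g' = -0.6949 → V/F = 0.1397
  V/F = 0.1397: g = 0.00007, g' = -0.6830 → V/F = 0.1398
Converged at V/F = 0.1398.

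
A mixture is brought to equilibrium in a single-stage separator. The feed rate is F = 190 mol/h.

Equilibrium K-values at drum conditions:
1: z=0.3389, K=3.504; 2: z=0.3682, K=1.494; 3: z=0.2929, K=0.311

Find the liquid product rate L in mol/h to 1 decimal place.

L = 45.4 mol/h

Rachford–Rice: g(V/F) = Σ zᵢ(Kᵢ−1)/(1+V/F(Kᵢ−1)) = 0.
Feasibility: ΣzᵢKᵢ = 1.8287, Σzᵢ/Kᵢ = 1.2850 — both > 1, two phases present.
Iterate (Newton) starting at V/F = 0.5:
  V/F = 0.5000: g = 0.21482, g' = -0.8004 → V/F = 0.7684
  V/F = 0.7684: g = -0.00679, g' = -0.9236 → V/F = 0.7610
Converged at V/F = 0.7610.
Then V = V/F·F = 0.7610·190 = 144.6 mol/h and L = F − V = 45.4 mol/h.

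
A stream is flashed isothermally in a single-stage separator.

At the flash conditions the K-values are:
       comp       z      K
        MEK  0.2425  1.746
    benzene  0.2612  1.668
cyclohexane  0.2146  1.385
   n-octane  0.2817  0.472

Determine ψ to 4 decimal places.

Let ψ = V/F and solve Σ zᵢ(Kᵢ−1)/(1+ψ(Kᵢ−1)) = 0.
Check two-phase: ΣzᵢKᵢ = 1.2893 > 1 and Σzᵢ/Kᵢ = 1.0473 > 1, so g(0) = 0.2893 > 0 and g(1) = -0.0473 < 0.
Newton iteration, ψ⁰ = 0.5:
  ψ = 0.5000: g = 0.12975, g' = -0.3044 → ψ = 0.9262
  ψ = 0.9262: g = -0.01541, g' = -0.4098 → ψ = 0.8886
  ψ = 0.8886: g = -0.00036, g' = -0.3911 → ψ = 0.8877
Converged at ψ = 0.8877.

ψ = 0.8877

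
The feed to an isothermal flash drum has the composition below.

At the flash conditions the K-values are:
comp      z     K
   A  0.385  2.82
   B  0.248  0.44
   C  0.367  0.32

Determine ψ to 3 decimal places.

ψ = 0.271

Rachford–Rice: g(ψ) = Σ zᵢ(Kᵢ−1)/(1+ψ(Kᵢ−1)) = 0.
Feasibility: ΣzᵢKᵢ = 1.312, Σzᵢ/Kᵢ = 1.847 — both > 1, two phases present.
Iterate (Newton) starting at ψ = 0.5:
  ψ = 0.500: g = -0.2042, g' = -0.889 → ψ = 0.270
  ψ = 0.270: g = 0.0001, g' = -0.936 → ψ = 0.271
Converged at ψ = 0.271.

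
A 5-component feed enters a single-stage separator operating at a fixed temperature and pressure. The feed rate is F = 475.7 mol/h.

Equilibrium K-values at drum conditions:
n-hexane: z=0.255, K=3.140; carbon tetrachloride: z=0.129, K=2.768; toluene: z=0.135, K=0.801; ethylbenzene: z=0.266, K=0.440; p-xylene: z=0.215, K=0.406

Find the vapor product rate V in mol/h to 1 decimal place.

V = 215.4 mol/h

Iterate (Newton) starting at β = 0.5:
  β = 0.500: g = -0.0337, g' = -0.707 → β = 0.452
  β = 0.452: g = 0.0004, g' = -0.724 → β = 0.453
Converged at β = 0.453.
Then V = β·F = 0.4528·475.7 = 215.4 mol/h and L = F − V = 260.3 mol/h.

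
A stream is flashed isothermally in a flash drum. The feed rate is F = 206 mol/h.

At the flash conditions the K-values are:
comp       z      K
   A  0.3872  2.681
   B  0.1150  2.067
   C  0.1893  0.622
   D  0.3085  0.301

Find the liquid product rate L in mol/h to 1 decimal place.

Rachford–Rice: g(ψ) = Σ zᵢ(Kᵢ−1)/(1+ψ(Kᵢ−1)) = 0.
Feasibility: ΣzᵢKᵢ = 1.4864, Σzᵢ/Kᵢ = 1.5293 — both > 1, two phases present.
Iterate (Newton) starting at ψ = 0.55:
  ψ = 0.5500: g = -0.02513, g' = -0.7883 → ψ = 0.5181
  ψ = 0.5181: g = -0.00016, g' = -0.7792 → ψ = 0.5179
Converged at ψ = 0.5179.
Then V = ψ·F = 0.5179·206 = 106.7 mol/h and L = F − V = 99.3 mol/h.

L = 99.3 mol/h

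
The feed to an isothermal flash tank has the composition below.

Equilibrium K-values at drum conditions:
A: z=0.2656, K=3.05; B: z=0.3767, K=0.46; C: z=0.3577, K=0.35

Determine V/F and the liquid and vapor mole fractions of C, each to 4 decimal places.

Material balance + equilibrium reduce to Σ zᵢ(Kᵢ−1)/(1+V/F(Kᵢ−1)) = 0.
Feasibility: ΣzᵢKᵢ = 1.1086, Σzᵢ/Kᵢ = 1.9280 — both > 1, two phases present.
Newton iteration, V/F⁰ = 0.5:
  V/F = 0.5000: g = -0.35423, g' = -0.8100 → V/F = 0.0627
  V/F = 0.0627: g = 0.02954, g' = -1.1583 → V/F = 0.0882
  V/F = 0.0882: g = 0.00087, g' = -1.0917 → V/F = 0.0890
Converged at V/F = 0.0890.
Compositions from xᵢ = zᵢ/(1+V/F(Kᵢ−1)), yᵢ = Kᵢxᵢ:
  A: x = 0.2246, y = 0.6851
  B: x = 0.3957, y = 0.1820
  C: x = 0.3797, y = 0.1329

V/F = 0.0890, x_C = 0.3797, y_C = 0.1329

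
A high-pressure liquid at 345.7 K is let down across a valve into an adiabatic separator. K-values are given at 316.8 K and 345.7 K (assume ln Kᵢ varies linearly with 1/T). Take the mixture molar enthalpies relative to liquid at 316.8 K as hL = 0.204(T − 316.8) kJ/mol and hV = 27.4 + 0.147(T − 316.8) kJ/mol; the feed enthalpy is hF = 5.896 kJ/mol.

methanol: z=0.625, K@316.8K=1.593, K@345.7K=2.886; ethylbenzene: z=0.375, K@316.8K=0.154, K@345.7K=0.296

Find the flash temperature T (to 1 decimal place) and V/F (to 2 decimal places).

Adiabatic flash: solve Rachford–Rice at each trial T, then check hF = ψ·hV(T) + (1−ψ)·hL(T).
  T = 316.8 K: K = (1.593, 0.154), RR gives ψ = 0.106, H_out = 2.915 kJ/mol
  T = 345.7 K: K = (2.886, 0.296), RR gives ψ = 0.689, H_out = 23.638 kJ/mol
  T = 331.2 K: K = (2.170, 0.216), RR gives ψ = 0.477, H_out = 15.615 kJ/mol
  T = 324.0 K: K = (1.866, 0.183), RR gives ψ = 0.332, H_out = 10.428 kJ/mol
  T = 320.4 K: K = (1.725, 0.168), RR gives ψ = 0.234, H_out = 7.109 kJ/mol
  T = 318.6 K: K = (1.658, 0.161), RR gives ψ = 0.175, H_out = 5.150 kJ/mol
Linear interpolation between T = 318.6 (H_out = 5.150) and T = 320.4 (H_out = 7.109) on hF = 5.896 gives T ≈ 319.3 K, at which ψ = 0.20.

T = 319.3 K, V/F = 0.20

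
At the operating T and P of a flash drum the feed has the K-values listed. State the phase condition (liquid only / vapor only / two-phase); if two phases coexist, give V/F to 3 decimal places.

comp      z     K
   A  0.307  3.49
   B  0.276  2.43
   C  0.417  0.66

ΣzᵢKᵢ = 2.017; Σzᵢ/Kᵢ = 0.833.
Since Σzᵢ/Kᵢ < 1 the mixture is above its dew point — single vapor phase.

vapor only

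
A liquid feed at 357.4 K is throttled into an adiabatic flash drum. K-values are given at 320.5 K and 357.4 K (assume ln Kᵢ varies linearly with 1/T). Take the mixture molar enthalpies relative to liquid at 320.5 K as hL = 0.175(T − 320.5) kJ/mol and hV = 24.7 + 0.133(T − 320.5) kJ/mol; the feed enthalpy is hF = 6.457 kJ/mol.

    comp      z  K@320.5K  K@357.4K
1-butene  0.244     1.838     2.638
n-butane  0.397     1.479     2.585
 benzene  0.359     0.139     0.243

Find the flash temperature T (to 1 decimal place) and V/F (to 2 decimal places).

T = 324.2 K, V/F = 0.24

Adiabatic flash: solve Rachford–Rice at each trial T, then check hF = ψ·hV(T) + (1−ψ)·hL(T).
  T = 320.5 K: K = (1.838, 1.479, 0.139), RR gives ψ = 0.157, H_out = 3.884 kJ/mol
  T = 357.4 K: K = (2.638, 2.585, 0.243), RR gives ψ = 0.623, H_out = 20.882 kJ/mol
  T = 338.9 K: K = (2.223, 1.984, 0.186), RR gives ψ = 0.453, H_out = 14.050 kJ/mol
  T = 329.7 K: K = (2.027, 1.720, 0.162), RR gives ψ = 0.333, H_out = 9.696 kJ/mol
  T = 325.1 K: K = (1.931, 1.597, 0.150), RR gives ψ = 0.254, H_out = 7.041 kJ/mol
  T = 322.8 K: K = (1.884, 1.537, 0.144), RR gives ψ = 0.209, H_out = 5.538 kJ/mol
Linear interpolation between T = 322.8 (H_out = 5.538) and T = 325.1 (H_out = 7.041) on hF = 6.457 gives T ≈ 324.2 K, at which ψ = 0.24.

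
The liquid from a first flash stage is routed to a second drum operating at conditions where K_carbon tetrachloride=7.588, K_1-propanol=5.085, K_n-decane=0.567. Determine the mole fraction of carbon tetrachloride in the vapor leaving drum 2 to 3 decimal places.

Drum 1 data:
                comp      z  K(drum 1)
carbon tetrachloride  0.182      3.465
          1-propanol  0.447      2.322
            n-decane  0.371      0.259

y_carbon tetrachloride (drum 2) = 0.113

Drum 1:
Material balance + equilibrium reduce to Σ zᵢ(Kᵢ−1)/(1+ψ₁(Kᵢ−1)) = 0.
Check two-phase: ΣzᵢKᵢ = 1.765 > 1 and Σzᵢ/Kᵢ = 1.677 > 1, so g(0) = 0.765 > 0 and g(1) = -0.677 < 0.
Newton–Raphson from ψ₁ = 0.6:
  ψ₁ = 0.600: g = 0.0155, g' = -1.083 → ψ₁ = 0.614
Converged at ψ₁ = 0.614.
Drum-1 compositions:
  carbon tetrachloride: x = 0.072, y = 0.251
  1-propanol: x = 0.247, y = 0.573
  n-decane: x = 0.681, y = 0.176
Drum-2 feed = drum-1 liquid: z₂ = (0.0724, 0.2467, 0.6809).
Drum 2:
Let ψ₂ = V/F and solve Σ zᵢ(Kᵢ−1)/(1+ψ₂(Kᵢ−1)) = 0.
g(0) = ΣzᵢKᵢ − 1 = 1.190 and g(1) = 1 − Σzᵢ/Kᵢ = -0.259, so a root lies in (0, 1).
Newton–Raphson from ψ₂ = 0.57:
  ψ₂ = 0.570: g = 0.0116, g' = -0.736 → ψ₂ = 0.586
Converged at ψ₂ = 0.586.
  carbon tetrachloride: x = 0.015, y = 0.113
  1-propanol: x = 0.073, y = 0.370
  n-decane: x = 0.912, y = 0.517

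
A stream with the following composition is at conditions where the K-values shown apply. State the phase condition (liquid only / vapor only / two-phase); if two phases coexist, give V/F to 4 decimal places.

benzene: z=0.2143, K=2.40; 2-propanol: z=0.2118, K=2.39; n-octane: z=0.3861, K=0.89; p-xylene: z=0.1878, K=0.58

ΣzᵢKᵢ = 1.4731; Σzᵢ/Kᵢ = 0.9355.
Since Σzᵢ/Kᵢ < 1 the mixture is above its dew point — single vapor phase.

vapor only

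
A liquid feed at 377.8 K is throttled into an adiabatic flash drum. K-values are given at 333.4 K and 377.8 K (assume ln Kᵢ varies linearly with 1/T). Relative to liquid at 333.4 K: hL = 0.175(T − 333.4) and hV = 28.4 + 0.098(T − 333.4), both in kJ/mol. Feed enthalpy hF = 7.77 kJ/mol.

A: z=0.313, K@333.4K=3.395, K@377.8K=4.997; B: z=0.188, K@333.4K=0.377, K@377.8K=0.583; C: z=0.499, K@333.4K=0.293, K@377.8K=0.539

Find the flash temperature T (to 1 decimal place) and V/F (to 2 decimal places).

T = 341.7 K, V/F = 0.23

Adiabatic flash: solve Rachford–Rice at each trial T, then check hF = ψ·hV(T) + (1−ψ)·hL(T).
  T = 333.4 K: K = (3.395, 0.377, 0.293), RR gives ψ = 0.171, H_out = 4.844 kJ/mol
  T = 377.8 K: K = (4.997, 0.583, 0.539), RR gives ψ = 0.525, H_out = 20.882 kJ/mol
  T = 355.6 K: K = (4.169, 0.475, 0.405), RR gives ψ = 0.326, H_out = 12.599 kJ/mol
  T = 344.5 K: K = (3.775, 0.425, 0.346), RR gives ψ = 0.247, H_out = 8.752 kJ/mol
  T = 338.9 K: K = (3.581, 0.400, 0.319), RR gives ψ = 0.209, H_out = 6.799 kJ/mol
  T = 341.7 K: K = (3.677, 0.413, 0.332), RR gives ψ = 0.228, H_out = 7.779 kJ/mol
  T = 340.3 K: K = (3.629, 0.406, 0.325), RR gives ψ = 0.218, H_out = 7.290 kJ/mol
Linear interpolation between T = 340.3 (H_out = 7.290) and T = 341.7 (H_out = 7.779) on hF = 7.77 gives T ≈ 341.7 K, at which ψ = 0.23.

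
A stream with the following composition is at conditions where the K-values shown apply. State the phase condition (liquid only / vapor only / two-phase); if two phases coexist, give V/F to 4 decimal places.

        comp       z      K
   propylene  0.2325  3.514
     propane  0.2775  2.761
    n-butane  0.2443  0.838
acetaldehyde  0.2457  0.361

ΣzᵢKᵢ = 1.8766; Σzᵢ/Kᵢ = 1.1388.
Both exceed 1, so a two-phase solution exists.
Let ψ = V/F and solve Σ zᵢ(Kᵢ−1)/(1+ψ(Kᵢ−1)) = 0.
Iterate (Newton) starting at ψ = 0.34:
  ψ = 0.3400: g = 0.37834, g' = -0.9348 → ψ = 0.7447
  ψ = 0.7447: g = 0.07034, g' = -0.7127 → ψ = 0.8434
  ψ = 0.8434: g = -0.00244, g' = -0.7708 → ψ = 0.8403
Converged at ψ = 0.8403.

two-phase, V/F = 0.8403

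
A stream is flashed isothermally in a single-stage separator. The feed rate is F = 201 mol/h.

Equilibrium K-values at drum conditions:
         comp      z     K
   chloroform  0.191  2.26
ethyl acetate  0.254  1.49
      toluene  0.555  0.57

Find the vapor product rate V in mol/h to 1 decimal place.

Material balance + equilibrium reduce to Σ zᵢ(Kᵢ−1)/(1+V/F(Kᵢ−1)) = 0.
g(0) = ΣzᵢKᵢ − 1 = 0.126 and g(1) = 1 − Σzᵢ/Kᵢ = -0.229, so a root lies in (0, 1).
Newton–Raphson from V/F = 0.46:
  V/F = 0.460: g = -0.0436, g' = -0.322 → V/F = 0.325
  V/F = 0.325: g = 0.0008, g' = -0.337 → V/F = 0.327
Converged at V/F = 0.327.
Then V = V/F·F = 0.3270·201 = 65.7 mol/h and L = F − V = 135.3 mol/h.

V = 65.7 mol/h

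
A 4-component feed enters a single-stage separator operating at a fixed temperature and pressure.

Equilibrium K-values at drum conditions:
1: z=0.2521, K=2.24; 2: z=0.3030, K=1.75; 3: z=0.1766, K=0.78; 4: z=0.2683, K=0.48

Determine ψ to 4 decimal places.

ψ = 0.8328

Let ψ = V/F and solve Σ zᵢ(Kᵢ−1)/(1+ψ(Kᵢ−1)) = 0.
g(0) = ΣzᵢKᵢ − 1 = 0.3615 and g(1) = 1 − Σzᵢ/Kᵢ = -0.0711, so a root lies in (0, 1).
Iterate (Newton) starting at ψ = 0.59:
  ψ = 0.5900: g = 0.09216, g' = -0.3735 → ψ = 0.8368
  ψ = 0.8368: g = -0.00156, g' = -0.3979 → ψ = 0.8329
Converged at ψ = 0.8328.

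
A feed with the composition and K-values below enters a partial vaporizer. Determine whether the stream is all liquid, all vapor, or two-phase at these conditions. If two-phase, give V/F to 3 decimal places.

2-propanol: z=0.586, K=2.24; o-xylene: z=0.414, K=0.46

ΣzᵢKᵢ = 1.503; Σzᵢ/Kᵢ = 1.162.
Both exceed 1, so a two-phase solution exists.
Newton–Raphson from ψ = 0.5:
  ψ = 0.500: g = 0.1423, g' = -0.570 → ψ = 0.750
  ψ = 0.750: g = 0.0009, g' = -0.583 → ψ = 0.751
Converged at ψ = 0.751.

two-phase, V/F = 0.751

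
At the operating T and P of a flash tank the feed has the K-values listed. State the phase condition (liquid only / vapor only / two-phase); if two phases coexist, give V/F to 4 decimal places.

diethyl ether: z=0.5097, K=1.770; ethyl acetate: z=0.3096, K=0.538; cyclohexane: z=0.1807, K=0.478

ΣzᵢKᵢ = 1.1551; Σzᵢ/Kᵢ = 1.2415.
Both exceed 1, so a two-phase solution exists.
Newton iteration, ψ⁰ = 0.62:
  ψ = 0.6200: g = -0.07426, g' = -0.3759 → ψ = 0.4224
  ψ = 0.4224: g = -0.00258, g' = -0.3551 → ψ = 0.4151
Converged at ψ = 0.4151.

two-phase, V/F = 0.4151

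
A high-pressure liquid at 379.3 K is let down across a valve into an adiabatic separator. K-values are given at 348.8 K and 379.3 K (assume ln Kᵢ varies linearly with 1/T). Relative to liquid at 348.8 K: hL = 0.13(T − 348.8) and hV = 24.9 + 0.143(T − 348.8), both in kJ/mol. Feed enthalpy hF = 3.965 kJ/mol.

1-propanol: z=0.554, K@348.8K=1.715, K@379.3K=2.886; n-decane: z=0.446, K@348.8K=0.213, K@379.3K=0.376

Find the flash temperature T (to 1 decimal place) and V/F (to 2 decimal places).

Adiabatic flash: solve Rachford–Rice at each trial T, then check hF = ψ·hV(T) + (1−ψ)·hL(T).
  T = 348.8 K: K = (1.715, 0.213), RR gives ψ = 0.080, H_out = 1.996 kJ/mol
  T = 379.3 K: K = (2.886, 0.376), RR gives ψ = 0.651, H_out = 20.442 kJ/mol
  T = 364.1 K: K = (2.251, 0.287), RR gives ψ = 0.420, H_out = 12.534 kJ/mol
  T = 356.5 K: K = (1.972, 0.248), RR gives ψ = 0.278, H_out = 7.954 kJ/mol
  T = 352.6 K: K = (1.839, 0.230), RR gives ψ = 0.188, H_out = 5.177 kJ/mol
  T = 350.7 K: K = (1.776, 0.221), RR gives ψ = 0.137, H_out = 3.658 kJ/mol
Linear interpolation between T = 350.7 (H_out = 3.658) and T = 352.6 (H_out = 5.177) on hF = 3.965 gives T ≈ 351.1 K, at which ψ = 0.15.

T = 351.1 K, V/F = 0.15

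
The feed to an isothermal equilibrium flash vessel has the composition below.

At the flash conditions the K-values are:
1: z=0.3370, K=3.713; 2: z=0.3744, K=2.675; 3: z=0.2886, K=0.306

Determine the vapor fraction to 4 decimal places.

Rachford–Rice: g(ψ) = Σ zᵢ(Kᵢ−1)/(1+ψ(Kᵢ−1)) = 0.
Feasibility: ΣzᵢKᵢ = 2.3411, Σzᵢ/Kᵢ = 1.1739 — both > 1, two phases present.
Newton iteration, ψ⁰ = 0.5:
  ψ = 0.5000: g = 0.42255, g' = -1.0838 → ψ = 0.8899
  ψ = 0.8899: g = -0.00417, g' = -1.3326 → ψ = 0.8868
Converged at ψ = 0.8868.

ψ = 0.8868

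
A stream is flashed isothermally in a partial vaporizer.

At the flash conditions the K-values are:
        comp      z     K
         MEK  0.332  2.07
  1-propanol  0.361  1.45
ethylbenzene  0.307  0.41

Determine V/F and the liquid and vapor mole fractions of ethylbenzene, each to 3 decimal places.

Material balance + equilibrium reduce to Σ zᵢ(Kᵢ−1)/(1+V/F(Kᵢ−1)) = 0.
Feasibility: ΣzᵢKᵢ = 1.337, Σzᵢ/Kᵢ = 1.158 — both > 1, two phases present.
Newton–Raphson from V/F = 0.43:
  V/F = 0.430: g = 0.1367, g' = -0.421 → V/F = 0.754
  V/F = 0.754: g = -0.0085, g' = -0.504 → V/F = 0.737
Converged at V/F = 0.737.
Compositions from xᵢ = zᵢ/(1+V/F(Kᵢ−1)), yᵢ = Kᵢxᵢ:
  MEK: x = 0.186, y = 0.384
  1-propanol: x = 0.271, y = 0.393
  ethylbenzene: x = 0.543, y = 0.223

V/F = 0.737, x_ethylbenzene = 0.543, y_ethylbenzene = 0.223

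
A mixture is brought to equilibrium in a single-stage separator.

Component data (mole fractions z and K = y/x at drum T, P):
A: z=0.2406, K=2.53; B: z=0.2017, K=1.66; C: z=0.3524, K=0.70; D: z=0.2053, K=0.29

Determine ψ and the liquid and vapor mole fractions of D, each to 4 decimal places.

ψ = 0.4194, x_D = 0.2923, y_D = 0.0848

Rachford–Rice: g(ψ) = Σ zᵢ(Kᵢ−1)/(1+ψ(Kᵢ−1)) = 0.
g(0) = ΣzᵢKᵢ − 1 = 0.2498 and g(1) = 1 − Σzᵢ/Kᵢ = -0.4280, so a root lies in (0, 1).
Iterate (Newton) starting at ψ = 0.5:
  ψ = 0.5000: g = -0.04171, g' = -0.5231 → ψ = 0.4203
  ψ = 0.4203: g = -0.00046, g' = -0.5143 → ψ = 0.4194
Converged at ψ = 0.4194.
Compositions from xᵢ = zᵢ/(1+ψ(Kᵢ−1)), yᵢ = Kᵢxᵢ:
  A: x = 0.1466, y = 0.3708
  B: x = 0.1580, y = 0.2622
  C: x = 0.4031, y = 0.2822
  D: x = 0.2923, y = 0.0848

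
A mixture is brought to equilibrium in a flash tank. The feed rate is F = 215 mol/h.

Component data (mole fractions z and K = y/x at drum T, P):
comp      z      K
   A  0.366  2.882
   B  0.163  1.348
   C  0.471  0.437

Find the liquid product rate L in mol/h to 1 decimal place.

L = 96.1 mol/h

Rachford–Rice: g(ψ) = Σ zᵢ(Kᵢ−1)/(1+ψ(Kᵢ−1)) = 0.
Feasibility: ΣzᵢKᵢ = 1.480, Σzᵢ/Kᵢ = 1.326 — both > 1, two phases present.
Newton–Raphson from ψ = 0.5:
  ψ = 0.500: g = 0.0341, g' = -0.648 → ψ = 0.553
Converged at ψ = 0.553.
Then V = ψ·F = 0.5531·215 = 118.9 mol/h and L = F − V = 96.1 mol/h.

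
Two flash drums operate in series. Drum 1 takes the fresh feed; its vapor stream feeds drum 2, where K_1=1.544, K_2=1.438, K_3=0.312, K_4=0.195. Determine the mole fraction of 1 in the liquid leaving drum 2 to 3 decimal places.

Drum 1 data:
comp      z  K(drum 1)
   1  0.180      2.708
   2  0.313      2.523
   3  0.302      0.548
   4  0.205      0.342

Drum 1:
Material balance + equilibrium reduce to Σ zᵢ(Kᵢ−1)/(1+ψ₁(Kᵢ−1)) = 0.
Check two-phase: ΣzᵢKᵢ = 1.513 > 1 and Σzᵢ/Kᵢ = 1.341 > 1, so g(0) = 0.513 > 0 and g(1) = -0.341 < 0.
Iterate (Newton) starting at ψ₁ = 0.5:
  ψ₁ = 0.500: g = 0.0591, g' = -0.687 → ψ₁ = 0.586
Converged at ψ₁ = 0.586.
Drum-1 compositions:
  1: x = 0.090, y = 0.244
  2: x = 0.165, y = 0.417
  3: x = 0.411, y = 0.225
  4: x = 0.334, y = 0.114
Drum-2 feed = drum-1 vapor: z₂ = (0.2435, 0.4171, 0.2252, 0.1142).
Drum 2:
Rachford–Rice: g(ψ₂) = Σ zᵢ(Kᵢ−1)/(1+ψ₂(Kᵢ−1)) = 0.
Feasibility: ΣzᵢKᵢ = 1.068, Σzᵢ/Kᵢ = 1.755 — both > 1, two phases present.
Newton iteration, ψ₂⁰ = 0.5:
  ψ₂ = 0.500: g = -0.1360, g' = -0.553 → ψ₂ = 0.254
  ψ₂ = 0.254: g = -0.0226, g' = -0.394 → ψ₂ = 0.197
  ψ₂ = 0.197: g = -0.0006, g' = -0.374 → ψ₂ = 0.195
Converged at ψ₂ = 0.195.
  1: x = 0.220, y = 0.340
  2: x = 0.384, y = 0.553
  3: x = 0.260, y = 0.081
  4: x = 0.135, y = 0.026

x_1 (drum 2) = 0.220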